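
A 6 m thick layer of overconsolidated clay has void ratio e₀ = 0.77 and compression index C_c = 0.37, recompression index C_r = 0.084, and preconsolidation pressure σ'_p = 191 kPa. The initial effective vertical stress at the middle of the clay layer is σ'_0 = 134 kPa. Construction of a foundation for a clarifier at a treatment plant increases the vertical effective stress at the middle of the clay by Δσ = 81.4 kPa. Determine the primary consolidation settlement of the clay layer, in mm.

Final effective stress: σ'_f = 134 + 81.4 = 215.4 kPa.
σ'_f = 215.4 > σ'_p = 191 kPa, so the stress path crosses the preconsolidation pressure — recompression up to σ'_p, then virgin compression beyond:
S_c = H/(1+e₀)·[C_r·log₁₀(σ'_p/σ'_0) + C_c·log₁₀(σ'_f/σ'_p)]
    = 6/1.77 × [0.084×log₁₀(191/134) + 0.37×log₁₀(215.4/191)]
    = 3.3898 × [0.01293 + 0.019319] = 0.1093 m

S_c ≈ 109 mm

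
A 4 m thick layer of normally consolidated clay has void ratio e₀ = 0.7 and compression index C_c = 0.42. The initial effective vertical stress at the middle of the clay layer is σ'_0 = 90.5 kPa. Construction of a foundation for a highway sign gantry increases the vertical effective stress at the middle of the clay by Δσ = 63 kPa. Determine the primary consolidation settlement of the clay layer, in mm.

S_c ≈ 227 mm

Final effective stress: σ'_f = σ'_0 + Δσ = 90.5 + 63 = 153.5 kPa.
Normally consolidated clay, so the full stress increment lies on the virgin compression line:
S_c = C_c·H/(1+e₀)·log₁₀(σ'_f/σ'_0) = 0.42×4/(1+0.7)×log₁₀(153.5/90.5)
    = 0.98824 × 0.22946 = 0.2268 m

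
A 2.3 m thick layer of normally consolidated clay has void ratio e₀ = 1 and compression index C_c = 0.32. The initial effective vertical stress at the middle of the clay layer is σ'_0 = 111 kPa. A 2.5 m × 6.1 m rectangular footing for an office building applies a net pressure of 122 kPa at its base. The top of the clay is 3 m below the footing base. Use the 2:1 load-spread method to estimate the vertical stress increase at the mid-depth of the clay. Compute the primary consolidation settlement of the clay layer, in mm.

Mid-depth of clay below the footing base: z = 3 + 2.3/2 = 4.15 m.
Stress increase at mid-clay by the 2:1 spreading method:
Δσ = qBL/((B+z)(L+z)) = 122×2.5×6.1/((2.5+4.15)(6.1+4.15)) = 27.295 kPa
Final effective stress: σ'_f = σ'_0 + Δσ = 111 + 27.295 = 138.3 kPa.
Normally consolidated clay, so the full stress increment lies on the virgin compression line:
S_c = C_c·H/(1+e₀)·log₁₀(σ'_f/σ'_0) = 0.32×2.3/(1+1)×log₁₀(138.3/111)
    = 0.368 × 0.095499 = 0.03514 m

S_c ≈ 35.1 mm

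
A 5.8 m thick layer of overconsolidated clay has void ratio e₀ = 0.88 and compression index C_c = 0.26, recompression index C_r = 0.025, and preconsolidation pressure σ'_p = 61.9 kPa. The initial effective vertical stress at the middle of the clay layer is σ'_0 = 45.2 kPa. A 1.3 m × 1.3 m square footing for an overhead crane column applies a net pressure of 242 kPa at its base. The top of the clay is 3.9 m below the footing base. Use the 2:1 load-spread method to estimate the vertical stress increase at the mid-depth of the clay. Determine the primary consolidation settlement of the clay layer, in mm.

Mid-depth of clay below the footing base: z = 3.9 + 5.8/2 = 6.8 m.
Stress increase at mid-clay by the 2:1 spreading method:
Δσ = qBL/((B+z)(L+z)) = 242×1.3×1.3/((1.3+6.8)(1.3+6.8)) = 6.2335 kPa
Final effective stress: σ'_f = 45.2 + 6.2335 = 51.434 kPa.
σ'_f = 51.434 ≤ σ'_p = 61.9 kPa, so the clay remains overconsolidated and only the recompression index applies:
S_c = C_r·H/(1+e₀)·log₁₀(σ'_f/σ'_0) = 0.025×5.8/1.88×log₁₀(51.434/45.2)
    = 0.077128 × 0.056112 = 0.004328 m

S_c ≈ 4.33 mm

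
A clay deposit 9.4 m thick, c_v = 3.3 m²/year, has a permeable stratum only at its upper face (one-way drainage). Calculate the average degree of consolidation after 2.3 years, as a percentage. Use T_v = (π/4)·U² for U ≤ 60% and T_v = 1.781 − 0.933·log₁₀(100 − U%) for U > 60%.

Drainage path length: H_d = H = 9.4 m (single drainage).
T_v = c_v·t/H_d² = 3.3×2.3/9.4² = 0.085899.
T_v = 0.085899 corresponds to the U ≤ 60% branch:
U = √(4T_v/π) = 0.3307

U ≈ 33.1 %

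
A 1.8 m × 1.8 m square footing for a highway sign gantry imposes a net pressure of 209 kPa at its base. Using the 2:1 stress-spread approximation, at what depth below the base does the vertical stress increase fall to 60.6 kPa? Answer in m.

2:1 spreading — at depth z the loaded area has grown by z in each plan dimension:
qB²/(B+z)² = Δσ_z ⇒ z = B(√(q/Δσ_z) − 1) = 1.8×(√(209/60.6) − 1) = 1.543 m

z ≈ 1.54 m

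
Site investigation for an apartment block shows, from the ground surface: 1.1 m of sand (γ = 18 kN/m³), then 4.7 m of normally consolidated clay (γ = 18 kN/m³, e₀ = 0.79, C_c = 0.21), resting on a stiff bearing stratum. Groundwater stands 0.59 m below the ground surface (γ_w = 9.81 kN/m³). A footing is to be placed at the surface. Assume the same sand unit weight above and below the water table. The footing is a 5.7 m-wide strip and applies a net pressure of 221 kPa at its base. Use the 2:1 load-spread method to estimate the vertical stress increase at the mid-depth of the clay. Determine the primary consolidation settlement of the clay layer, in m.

Mid-depth of clay below the ground surface: z = 1.1 + 4.7/2 = 3.45 m.
Total vertical stress at mid-clay: σ_v = 18×1.1 + 18×2.35 = 62.1 kPa.
Pore pressure: u = 9.81×(3.45 − 0.59) = 28.057 kPa.
Initial effective stress: σ'_0 = σ_v − u = 62.1 − 28.057 = 34.043 kPa.
Stress increase at mid-clay by the 2:1 spreading method:
Δσ = qB/(B+z) = 221×5.7/(5.7+3.45) = 137.67 kPa
Final effective stress: σ'_f = σ'_0 + Δσ = 34.043 + 137.67 = 171.71 kPa.
Normally consolidated clay, so the full stress increment lies on the virgin compression line:
S_c = C_c·H/(1+e₀)·log₁₀(σ'_f/σ'_0) = 0.21×4.7/(1+0.79)×log₁₀(171.71/34.043)
    = 0.5514 × 0.70277 = 0.3875 m

S_c ≈ 0.388 m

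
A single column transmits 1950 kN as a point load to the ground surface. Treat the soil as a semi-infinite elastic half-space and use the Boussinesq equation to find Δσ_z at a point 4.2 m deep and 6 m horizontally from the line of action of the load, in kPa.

Δσ_z ≈ 3.27 kPa

Boussinesq vertical stress below a point load on an elastic half-space:
Δσ_z = 3P/(2πz²) · [1 + (r/z)²]^(−5/2)
r/z = 6/4.2 = 1.4286; [1+(r/z)²]^(−5/2) = 0.062019.
Δσ_z = 3×1950/(2π×4.2²) × 0.062019 = 52.781 × 0.062019 = 3.273 kPa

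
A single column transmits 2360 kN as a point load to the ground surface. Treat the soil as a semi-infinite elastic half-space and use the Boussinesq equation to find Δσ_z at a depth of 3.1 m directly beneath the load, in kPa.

Δσ_z ≈ 117 kPa

Boussinesq vertical stress below a point load on an elastic half-space:
Δσ_z = 3P/(2πz²) · [1 + (r/z)²]^(−5/2)
r/z = 0/3.1 = 0; [1+(r/z)²]^(−5/2) = 1.
Δσ_z = 3×2360/(2π×3.1²) × 1 = 117.25 × 1 = 117.2 kPa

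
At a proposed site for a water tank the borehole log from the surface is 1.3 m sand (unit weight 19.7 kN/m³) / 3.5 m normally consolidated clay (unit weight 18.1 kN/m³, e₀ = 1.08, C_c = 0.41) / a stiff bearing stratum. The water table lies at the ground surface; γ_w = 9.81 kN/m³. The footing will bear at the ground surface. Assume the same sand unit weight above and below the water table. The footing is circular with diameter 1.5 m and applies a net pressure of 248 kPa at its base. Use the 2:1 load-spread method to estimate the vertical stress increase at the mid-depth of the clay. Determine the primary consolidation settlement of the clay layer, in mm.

S_c ≈ 205 mm

Mid-depth of clay below the ground surface: z = 1.3 + 3.5/2 = 3.05 m.
Total vertical stress at mid-clay: σ_v = 19.7×1.3 + 18.1×1.75 = 57.285 kPa.
Pore pressure: u = 9.81×(3.05 − 0) = 29.921 kPa.
Initial effective stress: σ'_0 = σ_v − u = 57.285 − 29.921 = 27.364 kPa.
Stress increase at mid-clay by the 2:1 spreading method:
Δσ ≈ qD²/(D+z)² = 248×1.5²/(1.5+3.05)² = 26.953 kPa
Final effective stress: σ'_f = σ'_0 + Δσ = 27.364 + 26.953 = 54.317 kPa.
Normally consolidated clay, so the full stress increment lies on the virgin compression line:
S_c = C_c·H/(1+e₀)·log₁₀(σ'_f/σ'_0) = 0.41×3.5/(1+1.08)×log₁₀(54.317/27.364)
    = 0.6899 × 0.29776 = 0.2054 m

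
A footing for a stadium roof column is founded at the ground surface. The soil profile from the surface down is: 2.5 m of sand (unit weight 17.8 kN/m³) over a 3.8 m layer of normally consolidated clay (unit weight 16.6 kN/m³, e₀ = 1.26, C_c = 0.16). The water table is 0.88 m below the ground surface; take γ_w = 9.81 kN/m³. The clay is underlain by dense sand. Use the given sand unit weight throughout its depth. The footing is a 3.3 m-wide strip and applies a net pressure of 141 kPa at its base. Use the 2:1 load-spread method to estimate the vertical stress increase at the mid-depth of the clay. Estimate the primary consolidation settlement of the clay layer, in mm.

Mid-depth of clay below the ground surface: z = 2.5 + 3.8/2 = 4.4 m.
Total vertical stress at mid-clay: σ_v = 17.8×2.5 + 16.6×1.9 = 76.04 kPa.
Pore pressure: u = 9.81×(4.4 − 0.88) = 34.531 kPa.
Initial effective stress: σ'_0 = σ_v − u = 76.04 − 34.531 = 41.509 kPa.
Stress increase at mid-clay by the 2:1 spreading method:
Δσ = qB/(B+z) = 141×3.3/(3.3+4.4) = 60.429 kPa
Final effective stress: σ'_f = σ'_0 + Δσ = 41.509 + 60.429 = 101.94 kPa.
Normally consolidated clay, so the full stress increment lies on the virgin compression line:
S_c = C_c·H/(1+e₀)·log₁₀(σ'_f/σ'_0) = 0.16×3.8/(1+1.26)×log₁₀(101.94/41.509)
    = 0.26903 × 0.3902 = 0.105 m

S_c ≈ 105 mm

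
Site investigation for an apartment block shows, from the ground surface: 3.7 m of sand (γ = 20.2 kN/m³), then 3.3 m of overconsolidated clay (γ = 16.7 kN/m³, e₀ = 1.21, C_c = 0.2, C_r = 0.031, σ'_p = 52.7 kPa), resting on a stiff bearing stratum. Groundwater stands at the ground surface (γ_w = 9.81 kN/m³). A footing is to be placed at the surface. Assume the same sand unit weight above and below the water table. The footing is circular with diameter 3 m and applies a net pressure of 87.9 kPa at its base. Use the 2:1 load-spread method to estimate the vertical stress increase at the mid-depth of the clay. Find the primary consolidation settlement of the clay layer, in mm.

Mid-depth of clay below the ground surface: z = 3.7 + 3.3/2 = 5.35 m.
Total vertical stress at mid-clay: σ_v = 20.2×3.7 + 16.7×1.65 = 102.29 kPa.
Pore pressure: u = 9.81×(5.35 − 0) = 52.483 kPa.
Initial effective stress: σ'_0 = σ_v − u = 102.29 − 52.483 = 49.807 kPa.
Stress increase at mid-clay by the 2:1 spreading method:
Δσ ≈ qD²/(D+z)² = 87.9×3²/(3+5.35)² = 11.346 kPa
Final effective stress: σ'_f = 49.807 + 11.346 = 61.153 kPa.
σ'_f = 61.153 > σ'_p = 52.7 kPa, so the stress path crosses the preconsolidation pressure — recompression up to σ'_p, then virgin compression beyond:
S_c = H/(1+e₀)·[C_r·log₁₀(σ'_p/σ'_0) + C_c·log₁₀(σ'_f/σ'_p)]
    = 3.3/2.21 × [0.031×log₁₀(52.7/49.807) + 0.2×log₁₀(61.153/52.7)]
    = 1.4932 × [0.00076013 + 0.012921] = 0.02043 m

S_c ≈ 20.4 mm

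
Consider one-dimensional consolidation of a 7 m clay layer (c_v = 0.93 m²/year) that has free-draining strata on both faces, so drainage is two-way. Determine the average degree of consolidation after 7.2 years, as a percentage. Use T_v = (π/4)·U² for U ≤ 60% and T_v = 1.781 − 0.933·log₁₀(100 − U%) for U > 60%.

U ≈ 79 %

Drainage path length: H_d = H/2 = 3.5 m (double drainage).
T_v = c_v·t/H_d² = 0.93×7.2/3.5² = 0.54661.
T_v = 0.54661 corresponds to the U > 60% branch:
U = 1 − 10^((1.781 − T_v)/0.933)/100 = 0.7896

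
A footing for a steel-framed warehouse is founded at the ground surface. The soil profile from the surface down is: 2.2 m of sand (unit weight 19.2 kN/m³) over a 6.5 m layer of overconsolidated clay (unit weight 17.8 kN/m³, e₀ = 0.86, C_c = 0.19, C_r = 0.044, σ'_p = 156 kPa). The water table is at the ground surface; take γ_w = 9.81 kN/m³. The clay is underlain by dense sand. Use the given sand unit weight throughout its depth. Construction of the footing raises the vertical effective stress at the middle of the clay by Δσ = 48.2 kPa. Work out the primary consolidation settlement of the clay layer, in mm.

S_c ≈ 47.4 mm

Mid-depth of clay below the ground surface: z = 2.2 + 6.5/2 = 5.45 m.
Total vertical stress at mid-clay: σ_v = 19.2×2.2 + 17.8×3.25 = 100.09 kPa.
Pore pressure: u = 9.81×(5.45 − 0) = 53.465 kPa.
Initial effective stress: σ'_0 = σ_v − u = 100.09 − 53.465 = 46.625 kPa.
Final effective stress: σ'_f = 46.625 + 48.2 = 94.825 kPa.
σ'_f = 94.825 ≤ σ'_p = 156 kPa, so the clay remains overconsolidated and only the recompression index applies:
S_c = C_r·H/(1+e₀)·log₁₀(σ'_f/σ'_0) = 0.044×6.5/1.86×log₁₀(94.825/46.625)
    = 0.15376 × 0.3083 = 0.0474 m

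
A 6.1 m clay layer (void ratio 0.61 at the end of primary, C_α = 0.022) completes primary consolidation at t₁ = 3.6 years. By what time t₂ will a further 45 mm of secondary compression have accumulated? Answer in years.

t₂ ≈ 12.5 years

S_s = C_α·H/(1+e_p)·log₁₀(t₂/t₁) ⇒ log₁₀(t₂/t₁) = S_s·(1+e_p)/(C_α·H).
log₁₀(t₂/t₁) = 0.045 × (1+0.61) / (0.022×6.1) = 0.5399
t₂ = t₁ × 10^0.5399 = 3.6 × 3.466 = 12.48 years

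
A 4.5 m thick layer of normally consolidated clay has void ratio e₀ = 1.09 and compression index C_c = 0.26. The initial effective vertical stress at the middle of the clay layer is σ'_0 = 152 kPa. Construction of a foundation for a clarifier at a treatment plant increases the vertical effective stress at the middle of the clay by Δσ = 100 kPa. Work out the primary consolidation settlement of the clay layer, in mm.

S_c ≈ 123 mm

Final effective stress: σ'_f = σ'_0 + Δσ = 152 + 100 = 252 kPa.
Normally consolidated clay, so the full stress increment lies on the virgin compression line:
S_c = C_c·H/(1+e₀)·log₁₀(σ'_f/σ'_0) = 0.26×4.5/(1+1.09)×log₁₀(252/152)
    = 0.55981 × 0.21956 = 0.1229 m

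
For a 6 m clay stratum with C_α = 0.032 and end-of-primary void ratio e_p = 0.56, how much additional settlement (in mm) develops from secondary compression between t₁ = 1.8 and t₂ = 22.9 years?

S_s ≈ 136 mm

Secondary compression: S_s = C_α·H/(1+e_p)·log₁₀(t₂/t₁)
S_s = 0.032×6/(1+0.56)×log₁₀(22.9/1.8)
    = 0.1231 × 1.105 = 0.1359 m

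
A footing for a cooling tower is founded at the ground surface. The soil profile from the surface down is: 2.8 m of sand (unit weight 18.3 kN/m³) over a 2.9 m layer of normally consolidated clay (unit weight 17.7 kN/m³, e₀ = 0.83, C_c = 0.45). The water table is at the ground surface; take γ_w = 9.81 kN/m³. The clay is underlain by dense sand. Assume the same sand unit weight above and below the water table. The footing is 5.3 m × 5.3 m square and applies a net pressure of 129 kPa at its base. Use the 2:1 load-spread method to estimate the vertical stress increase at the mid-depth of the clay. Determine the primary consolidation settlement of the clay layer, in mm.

S_c ≈ 234 mm

Mid-depth of clay below the ground surface: z = 2.8 + 2.9/2 = 4.25 m.
Total vertical stress at mid-clay: σ_v = 18.3×2.8 + 17.7×1.45 = 76.905 kPa.
Pore pressure: u = 9.81×(4.25 − 0) = 41.693 kPa.
Initial effective stress: σ'_0 = σ_v − u = 76.905 − 41.693 = 35.212 kPa.
Stress increase at mid-clay by the 2:1 spreading method:
Δσ = qBL/((B+z)(L+z)) = 129×5.3×5.3/((5.3+4.25)(5.3+4.25)) = 39.731 kPa
Final effective stress: σ'_f = σ'_0 + Δσ = 35.212 + 39.731 = 74.943 kPa.
Normally consolidated clay, so the full stress increment lies on the virgin compression line:
S_c = C_c·H/(1+e₀)·log₁₀(σ'_f/σ'_0) = 0.45×2.9/(1+0.83)×log₁₀(74.943/35.212)
    = 0.71311 × 0.32804 = 0.2339 m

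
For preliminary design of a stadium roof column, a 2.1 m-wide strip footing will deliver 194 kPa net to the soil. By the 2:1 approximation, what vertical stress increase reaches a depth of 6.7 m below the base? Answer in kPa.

By the 2:1 method the load spreads at 1 horizontal : 2 vertical, so at depth z the loaded area has grown by z in each plan dimension:
Δσ = qB/(B+z) = 194×2.1/(2.1+6.7) = 46.295 kPa

Δσ_z ≈ 46.3 kPa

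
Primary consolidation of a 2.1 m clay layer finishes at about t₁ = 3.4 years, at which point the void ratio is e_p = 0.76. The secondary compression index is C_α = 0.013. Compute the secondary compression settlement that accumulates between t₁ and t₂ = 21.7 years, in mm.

Secondary compression: S_s = C_α·H/(1+e_p)·log₁₀(t₂/t₁)
S_s = 0.013×2.1/(1+0.76)×log₁₀(21.7/3.4)
    = 0.01551 × 0.805 = 0.01249 m

S_s ≈ 12.5 mm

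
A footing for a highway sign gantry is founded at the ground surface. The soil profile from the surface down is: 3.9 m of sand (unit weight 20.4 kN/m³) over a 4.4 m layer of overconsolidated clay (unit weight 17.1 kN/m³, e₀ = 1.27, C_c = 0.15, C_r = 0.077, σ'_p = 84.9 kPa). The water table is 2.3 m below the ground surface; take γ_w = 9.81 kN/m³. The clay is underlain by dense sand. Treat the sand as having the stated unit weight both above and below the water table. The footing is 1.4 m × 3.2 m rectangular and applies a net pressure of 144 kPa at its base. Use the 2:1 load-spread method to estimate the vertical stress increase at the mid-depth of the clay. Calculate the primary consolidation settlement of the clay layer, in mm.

Mid-depth of clay below the ground surface: z = 3.9 + 4.4/2 = 6.1 m.
Total vertical stress at mid-clay: σ_v = 20.4×3.9 + 17.1×2.2 = 117.18 kPa.
Pore pressure: u = 9.81×(6.1 − 2.3) = 37.278 kPa.
Initial effective stress: σ'_0 = σ_v − u = 117.18 − 37.278 = 79.902 kPa.
Stress increase at mid-clay by the 2:1 spreading method:
Δσ = qBL/((B+z)(L+z)) = 144×1.4×3.2/((1.4+6.1)(3.2+6.1)) = 9.249 kPa
Final effective stress: σ'_f = 79.902 + 9.249 = 89.151 kPa.
σ'_f = 89.151 > σ'_p = 84.9 kPa, so the stress path crosses the preconsolidation pressure — recompression up to σ'_p, then virgin compression beyond:
S_c = H/(1+e₀)·[C_r·log₁₀(σ'_p/σ'_0) + C_c·log₁₀(σ'_f/σ'_p)]
    = 4.4/2.27 × [0.077×log₁₀(84.9/79.902) + 0.15×log₁₀(89.151/84.9)]
    = 1.9383 × [0.002029 + 0.0031828] = 0.0101 m

S_c ≈ 10.1 mm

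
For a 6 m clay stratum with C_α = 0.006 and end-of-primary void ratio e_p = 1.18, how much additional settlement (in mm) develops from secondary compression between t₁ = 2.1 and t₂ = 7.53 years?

Secondary compression: S_s = C_α·H/(1+e_p)·log₁₀(t₂/t₁)
S_s = 0.006×6/(1+1.18)×log₁₀(7.53/2.1)
    = 0.01651 × 0.5546 = 0.009158 m

S_s ≈ 9.16 mm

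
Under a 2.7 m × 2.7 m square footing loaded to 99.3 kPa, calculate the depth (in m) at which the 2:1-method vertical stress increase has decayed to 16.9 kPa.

z ≈ 3.84 m

2:1 spreading — at depth z the loaded area has grown by z in each plan dimension:
qB²/(B+z)² = Δσ_z ⇒ z = B(√(q/Δσ_z) − 1) = 2.7×(√(99.3/16.9) − 1) = 3.845 m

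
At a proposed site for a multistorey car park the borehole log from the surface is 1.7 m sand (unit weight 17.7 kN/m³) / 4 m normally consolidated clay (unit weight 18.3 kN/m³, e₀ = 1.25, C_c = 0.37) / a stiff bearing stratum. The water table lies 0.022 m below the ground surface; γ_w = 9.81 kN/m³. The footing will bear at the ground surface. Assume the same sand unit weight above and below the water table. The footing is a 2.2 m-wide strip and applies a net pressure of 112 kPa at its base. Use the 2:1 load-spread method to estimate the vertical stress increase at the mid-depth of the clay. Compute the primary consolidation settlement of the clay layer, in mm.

Mid-depth of clay below the ground surface: z = 1.7 + 4/2 = 3.7 m.
Total vertical stress at mid-clay: σ_v = 17.7×1.7 + 18.3×2 = 66.69 kPa.
Pore pressure: u = 9.81×(3.7 − 0.022) = 36.081 kPa.
Initial effective stress: σ'_0 = σ_v − u = 66.69 − 36.081 = 30.609 kPa.
Stress increase at mid-clay by the 2:1 spreading method:
Δσ = qB/(B+z) = 112×2.2/(2.2+3.7) = 41.763 kPa
Final effective stress: σ'_f = σ'_0 + Δσ = 30.609 + 41.763 = 72.372 kPa.
Normally consolidated clay, so the full stress increment lies on the virgin compression line:
S_c = C_c·H/(1+e₀)·log₁₀(σ'_f/σ'_0) = 0.37×4/(1+1.25)×log₁₀(72.372/30.609)
    = 0.65778 × 0.37372 = 0.2458 m

S_c ≈ 246 mm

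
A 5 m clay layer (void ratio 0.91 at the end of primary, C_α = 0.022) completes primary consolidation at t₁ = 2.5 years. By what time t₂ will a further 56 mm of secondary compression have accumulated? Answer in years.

S_s = C_α·H/(1+e_p)·log₁₀(t₂/t₁) ⇒ log₁₀(t₂/t₁) = S_s·(1+e_p)/(C_α·H).
log₁₀(t₂/t₁) = 0.056 × (1+0.91) / (0.022×5) = 0.9724
t₂ = t₁ × 10^0.9724 = 2.5 × 9.383 = 23.46 years

t₂ ≈ 23.5 years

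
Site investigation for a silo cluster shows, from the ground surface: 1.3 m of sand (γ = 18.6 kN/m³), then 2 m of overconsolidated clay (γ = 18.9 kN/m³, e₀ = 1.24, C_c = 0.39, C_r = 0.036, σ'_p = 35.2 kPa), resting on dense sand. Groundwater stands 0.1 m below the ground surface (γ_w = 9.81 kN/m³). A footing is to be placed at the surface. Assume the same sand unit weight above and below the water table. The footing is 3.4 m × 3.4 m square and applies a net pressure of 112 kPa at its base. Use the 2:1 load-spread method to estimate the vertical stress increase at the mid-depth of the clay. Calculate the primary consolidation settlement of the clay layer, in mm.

S_c ≈ 90.9 mm

Mid-depth of clay below the ground surface: z = 1.3 + 2/2 = 2.3 m.
Total vertical stress at mid-clay: σ_v = 18.6×1.3 + 18.9×1 = 43.08 kPa.
Pore pressure: u = 9.81×(2.3 − 0.1) = 21.582 kPa.
Initial effective stress: σ'_0 = σ_v − u = 43.08 − 21.582 = 21.498 kPa.
Stress increase at mid-clay by the 2:1 spreading method:
Δσ = qBL/((B+z)(L+z)) = 112×3.4×3.4/((3.4+2.3)(3.4+2.3)) = 39.85 kPa
Final effective stress: σ'_f = 21.498 + 39.85 = 61.348 kPa.
σ'_f = 61.348 > σ'_p = 35.2 kPa, so the stress path crosses the preconsolidation pressure — recompression up to σ'_p, then virgin compression beyond:
S_c = H/(1+e₀)·[C_r·log₁₀(σ'_p/σ'_0) + C_c·log₁₀(σ'_f/σ'_p)]
    = 2/2.24 × [0.036×log₁₀(35.2/21.498) + 0.39×log₁₀(61.348/35.2)]
    = 0.89286 × [0.0077092 + 0.094091] = 0.09089 m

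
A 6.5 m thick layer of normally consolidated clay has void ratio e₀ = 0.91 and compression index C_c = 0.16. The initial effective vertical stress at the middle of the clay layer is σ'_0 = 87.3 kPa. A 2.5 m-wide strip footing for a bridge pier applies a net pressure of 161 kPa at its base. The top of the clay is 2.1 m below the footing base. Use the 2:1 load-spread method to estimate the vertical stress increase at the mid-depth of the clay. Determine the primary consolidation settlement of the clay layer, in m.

Mid-depth of clay below the footing base: z = 2.1 + 6.5/2 = 5.35 m.
Stress increase at mid-clay by the 2:1 spreading method:
Δσ = qB/(B+z) = 161×2.5/(2.5+5.35) = 51.274 kPa
Final effective stress: σ'_f = σ'_0 + Δσ = 87.3 + 51.274 = 138.57 kPa.
Normally consolidated clay, so the full stress increment lies on the virgin compression line:
S_c = C_c·H/(1+e₀)·log₁₀(σ'_f/σ'_0) = 0.16×6.5/(1+0.91)×log₁₀(138.57/87.3)
    = 0.5445 × 0.20065 = 0.1093 m

S_c ≈ 0.109 m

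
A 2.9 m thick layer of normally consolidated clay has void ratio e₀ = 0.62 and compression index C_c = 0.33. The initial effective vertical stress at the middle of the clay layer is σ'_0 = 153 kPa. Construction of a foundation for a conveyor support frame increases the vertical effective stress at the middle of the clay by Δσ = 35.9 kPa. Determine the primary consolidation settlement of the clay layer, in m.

S_c ≈ 0.0541 m

Final effective stress: σ'_f = σ'_0 + Δσ = 153 + 35.9 = 188.9 kPa.
Normally consolidated clay, so the full stress increment lies on the virgin compression line:
S_c = C_c·H/(1+e₀)·log₁₀(σ'_f/σ'_0) = 0.33×2.9/(1+0.62)×log₁₀(188.9/153)
    = 0.59074 × 0.091541 = 0.05408 m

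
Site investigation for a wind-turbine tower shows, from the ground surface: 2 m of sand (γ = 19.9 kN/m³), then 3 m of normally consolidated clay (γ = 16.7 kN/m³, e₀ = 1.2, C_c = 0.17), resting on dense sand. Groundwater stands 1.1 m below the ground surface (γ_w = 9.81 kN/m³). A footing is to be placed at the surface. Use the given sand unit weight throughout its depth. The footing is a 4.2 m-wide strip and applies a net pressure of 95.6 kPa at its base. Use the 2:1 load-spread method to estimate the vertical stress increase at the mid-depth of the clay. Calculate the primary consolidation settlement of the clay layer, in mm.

S_c ≈ 82.2 mm

Mid-depth of clay below the ground surface: z = 2 + 3/2 = 3.5 m.
Total vertical stress at mid-clay: σ_v = 19.9×2 + 16.7×1.5 = 64.85 kPa.
Pore pressure: u = 9.81×(3.5 − 1.1) = 23.544 kPa.
Initial effective stress: σ'_0 = σ_v − u = 64.85 − 23.544 = 41.306 kPa.
Stress increase at mid-clay by the 2:1 spreading method:
Δσ = qB/(B+z) = 95.6×4.2/(4.2+3.5) = 52.145 kPa
Final effective stress: σ'_f = σ'_0 + Δσ = 41.306 + 52.145 = 93.451 kPa.
Normally consolidated clay, so the full stress increment lies on the virgin compression line:
S_c = C_c·H/(1+e₀)·log₁₀(σ'_f/σ'_0) = 0.17×3/(1+1.2)×log₁₀(93.451/41.306)
    = 0.23182 × 0.35457 = 0.0822 m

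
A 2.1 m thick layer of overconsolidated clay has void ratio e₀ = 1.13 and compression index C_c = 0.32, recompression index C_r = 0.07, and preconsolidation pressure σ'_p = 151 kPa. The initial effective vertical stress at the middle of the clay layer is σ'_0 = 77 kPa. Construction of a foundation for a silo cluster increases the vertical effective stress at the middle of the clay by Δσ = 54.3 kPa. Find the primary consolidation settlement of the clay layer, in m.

Final effective stress: σ'_f = 77 + 54.3 = 131.3 kPa.
σ'_f = 131.3 ≤ σ'_p = 151 kPa, so the clay remains overconsolidated and only the recompression index applies:
S_c = C_r·H/(1+e₀)·log₁₀(σ'_f/σ'_0) = 0.07×2.1/2.13×log₁₀(131.3/77)
    = 0.069014 × 0.23177 = 0.016 m

S_c ≈ 0.016 m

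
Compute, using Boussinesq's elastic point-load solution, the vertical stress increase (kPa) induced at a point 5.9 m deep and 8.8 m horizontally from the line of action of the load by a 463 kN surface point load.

Boussinesq vertical stress below a point load on an elastic half-space:
Δσ_z = 3P/(2πz²) · [1 + (r/z)²]^(−5/2)
r/z = 8.8/5.9 = 1.4915; [1+(r/z)²]^(−5/2) = 0.053554.
Δσ_z = 3×463/(2π×5.9²) × 0.053554 = 6.3507 × 0.053554 = 0.3401 kPa

Δσ_z ≈ 0.34 kPa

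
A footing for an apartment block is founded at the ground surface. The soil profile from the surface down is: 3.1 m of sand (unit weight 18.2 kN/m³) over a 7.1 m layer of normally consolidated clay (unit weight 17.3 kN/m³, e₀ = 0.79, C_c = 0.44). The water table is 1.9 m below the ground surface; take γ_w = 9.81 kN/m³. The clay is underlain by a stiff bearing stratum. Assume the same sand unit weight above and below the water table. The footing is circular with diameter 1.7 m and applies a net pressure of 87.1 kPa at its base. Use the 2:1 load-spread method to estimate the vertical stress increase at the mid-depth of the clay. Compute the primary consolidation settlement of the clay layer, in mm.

Mid-depth of clay below the ground surface: z = 3.1 + 7.1/2 = 6.65 m.
Total vertical stress at mid-clay: σ_v = 18.2×3.1 + 17.3×3.55 = 117.84 kPa.
Pore pressure: u = 9.81×(6.65 − 1.9) = 46.598 kPa.
Initial effective stress: σ'_0 = σ_v − u = 117.84 − 46.598 = 71.242 kPa.
Stress increase at mid-clay by the 2:1 spreading method:
Δσ ≈ qD²/(D+z)² = 87.1×1.7²/(1.7+6.65)² = 3.6103 kPa
Final effective stress: σ'_f = σ'_0 + Δσ = 71.242 + 3.6103 = 74.852 kPa.
Normally consolidated clay, so the full stress increment lies on the virgin compression line:
S_c = C_c·H/(1+e₀)·log₁₀(σ'_f/σ'_0) = 0.44×7.1/(1+0.79)×log₁₀(74.852/71.242)
    = 1.7453 × 0.021467 = 0.03747 m

S_c ≈ 37.5 mm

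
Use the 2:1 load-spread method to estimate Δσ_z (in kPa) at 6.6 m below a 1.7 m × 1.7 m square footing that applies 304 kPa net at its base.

By the 2:1 method the load spreads at 1 horizontal : 2 vertical, so at depth z the loaded area has grown by z in each plan dimension:
Δσ = qBL/((B+z)(L+z)) = 304×1.7×1.7/((1.7+6.6)(1.7+6.6)) = 12.753 kPa

Δσ_z ≈ 12.8 kPa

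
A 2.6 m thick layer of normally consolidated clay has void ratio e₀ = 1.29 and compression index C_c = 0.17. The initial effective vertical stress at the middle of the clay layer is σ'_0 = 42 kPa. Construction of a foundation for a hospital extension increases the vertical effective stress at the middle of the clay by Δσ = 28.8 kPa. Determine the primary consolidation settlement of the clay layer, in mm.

S_c ≈ 43.8 mm

Final effective stress: σ'_f = σ'_0 + Δσ = 42 + 28.8 = 70.8 kPa.
Normally consolidated clay, so the full stress increment lies on the virgin compression line:
S_c = C_c·H/(1+e₀)·log₁₀(σ'_f/σ'_0) = 0.17×2.6/(1+1.29)×log₁₀(70.8/42)
    = 0.19301 × 0.22678 = 0.04377 m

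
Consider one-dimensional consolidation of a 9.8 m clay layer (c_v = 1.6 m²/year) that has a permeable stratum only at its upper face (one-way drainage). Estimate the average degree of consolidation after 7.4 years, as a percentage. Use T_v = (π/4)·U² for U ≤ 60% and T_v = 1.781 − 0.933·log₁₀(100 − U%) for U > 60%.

U ≈ 39.6 %

Drainage path length: H_d = H = 9.8 m (single drainage).
T_v = c_v·t/H_d² = 1.6×7.4/9.8² = 0.12328.
T_v = 0.12328 corresponds to the U ≤ 60% branch:
U = √(4T_v/π) = 0.3962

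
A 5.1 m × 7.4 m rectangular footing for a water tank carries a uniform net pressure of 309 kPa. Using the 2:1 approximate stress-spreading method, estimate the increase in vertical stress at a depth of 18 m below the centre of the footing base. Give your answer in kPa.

Δσ_z ≈ 19.9 kPa

By the 2:1 method the load spreads at 1 horizontal : 2 vertical, so at depth z the loaded area has grown by z in each plan dimension:
Δσ = qBL/((B+z)(L+z)) = 309×5.1×7.4/((5.1+18)(7.4+18)) = 19.875 kPa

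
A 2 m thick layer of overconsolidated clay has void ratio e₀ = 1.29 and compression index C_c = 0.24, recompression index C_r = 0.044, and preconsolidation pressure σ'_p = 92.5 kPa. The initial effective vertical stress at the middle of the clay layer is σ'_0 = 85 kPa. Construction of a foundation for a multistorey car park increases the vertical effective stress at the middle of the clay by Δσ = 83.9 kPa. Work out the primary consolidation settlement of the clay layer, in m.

Final effective stress: σ'_f = 85 + 83.9 = 168.9 kPa.
σ'_f = 168.9 > σ'_p = 92.5 kPa, so the stress path crosses the preconsolidation pressure — recompression up to σ'_p, then virgin compression beyond:
S_c = H/(1+e₀)·[C_r·log₁₀(σ'_p/σ'_0) + C_c·log₁₀(σ'_f/σ'_p)]
    = 2/2.29 × [0.044×log₁₀(92.5/85) + 0.24×log₁₀(168.9/92.5)]
    = 0.87336 × [0.0016158 + 0.062757] = 0.05622 m

S_c ≈ 0.0562 m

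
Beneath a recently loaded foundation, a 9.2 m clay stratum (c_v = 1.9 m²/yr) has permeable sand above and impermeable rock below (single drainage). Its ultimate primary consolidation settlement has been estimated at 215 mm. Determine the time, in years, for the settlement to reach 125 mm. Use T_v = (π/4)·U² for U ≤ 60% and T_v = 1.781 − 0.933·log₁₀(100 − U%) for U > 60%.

Drainage path length: H_d = H = 9.2 m (single drainage).
U = S(t)/S_ult = 125/215 = 0.5814.
U ≤ 60%: T_v = (π/4)·U² = (π/4)×0.5814² = 0.26548.
t = T_v·H_d²/c_v = 0.26548×9.2²/1.9 = 11.83 years.

t ≈ 11.8 years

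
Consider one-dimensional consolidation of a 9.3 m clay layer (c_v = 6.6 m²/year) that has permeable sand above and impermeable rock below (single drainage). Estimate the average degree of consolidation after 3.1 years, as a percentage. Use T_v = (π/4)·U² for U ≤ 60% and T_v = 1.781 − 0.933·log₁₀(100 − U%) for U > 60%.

U ≈ 54.9 %

Drainage path length: H_d = H = 9.3 m (single drainage).
T_v = c_v·t/H_d² = 6.6×3.1/9.3² = 0.23656.
T_v = 0.23656 corresponds to the U ≤ 60% branch:
U = √(4T_v/π) = 0.5488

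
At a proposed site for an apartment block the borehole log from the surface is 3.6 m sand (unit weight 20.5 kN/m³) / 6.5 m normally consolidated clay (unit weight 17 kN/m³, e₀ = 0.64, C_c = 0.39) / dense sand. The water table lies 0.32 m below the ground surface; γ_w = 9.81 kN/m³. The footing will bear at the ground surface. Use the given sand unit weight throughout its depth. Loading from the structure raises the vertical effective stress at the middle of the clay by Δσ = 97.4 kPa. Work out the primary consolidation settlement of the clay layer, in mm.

Mid-depth of clay below the ground surface: z = 3.6 + 6.5/2 = 6.85 m.
Total vertical stress at mid-clay: σ_v = 20.5×3.6 + 17×3.25 = 129.05 kPa.
Pore pressure: u = 9.81×(6.85 − 0.32) = 64.059 kPa.
Initial effective stress: σ'_0 = σ_v − u = 129.05 − 64.059 = 64.991 kPa.
Final effective stress: σ'_f = σ'_0 + Δσ = 64.991 + 97.4 = 162.39 kPa.
Normally consolidated clay, so the full stress increment lies on the virgin compression line:
S_c = C_c·H/(1+e₀)·log₁₀(σ'_f/σ'_0) = 0.39×6.5/(1+0.64)×log₁₀(162.39/64.991)
    = 1.5457 × 0.39771 = 0.6147 m

S_c ≈ 615 mm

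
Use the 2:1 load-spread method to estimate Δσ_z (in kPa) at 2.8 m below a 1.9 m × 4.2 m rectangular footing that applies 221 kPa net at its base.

By the 2:1 method the load spreads at 1 horizontal : 2 vertical, so at depth z the loaded area has grown by z in each plan dimension:
Δσ = qBL/((B+z)(L+z)) = 221×1.9×4.2/((1.9+2.8)(4.2+2.8)) = 53.604 kPa

Δσ_z ≈ 53.6 kPa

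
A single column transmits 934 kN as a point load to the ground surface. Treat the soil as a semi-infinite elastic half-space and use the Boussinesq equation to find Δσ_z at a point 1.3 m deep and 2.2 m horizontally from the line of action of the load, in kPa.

Δσ_z ≈ 8.99 kPa

Boussinesq vertical stress below a point load on an elastic half-space:
Δσ_z = 3P/(2πz²) · [1 + (r/z)²]^(−5/2)
r/z = 2.2/1.3 = 1.6923; [1+(r/z)²]^(−5/2) = 0.034075.
Δσ_z = 3×934/(2π×1.3²) × 0.034075 = 263.88 × 0.034075 = 8.992 kPa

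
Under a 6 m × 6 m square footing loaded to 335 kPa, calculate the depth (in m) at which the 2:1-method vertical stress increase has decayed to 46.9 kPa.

2:1 spreading — at depth z the loaded area has grown by z in each plan dimension:
qB²/(B+z)² = Δσ_z ⇒ z = B(√(q/Δσ_z) − 1) = 6×(√(335/46.9) − 1) = 10.04 m

z ≈ 10 m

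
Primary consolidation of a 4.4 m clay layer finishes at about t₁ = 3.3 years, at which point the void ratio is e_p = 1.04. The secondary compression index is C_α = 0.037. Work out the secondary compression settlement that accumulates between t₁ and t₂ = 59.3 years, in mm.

S_s ≈ 100 mm

Secondary compression: S_s = C_α·H/(1+e_p)·log₁₀(t₂/t₁)
S_s = 0.037×4.4/(1+1.04)×log₁₀(59.3/3.3)
    = 0.0798 × 1.255 = 0.1001 m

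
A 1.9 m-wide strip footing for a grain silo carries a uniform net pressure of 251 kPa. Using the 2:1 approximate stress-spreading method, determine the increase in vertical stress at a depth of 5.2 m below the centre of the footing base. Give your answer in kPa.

By the 2:1 method the load spreads at 1 horizontal : 2 vertical, so at depth z the loaded area has grown by z in each plan dimension:
Δσ = qB/(B+z) = 251×1.9/(1.9+5.2) = 67.169 kPa

Δσ_z ≈ 67.2 kPa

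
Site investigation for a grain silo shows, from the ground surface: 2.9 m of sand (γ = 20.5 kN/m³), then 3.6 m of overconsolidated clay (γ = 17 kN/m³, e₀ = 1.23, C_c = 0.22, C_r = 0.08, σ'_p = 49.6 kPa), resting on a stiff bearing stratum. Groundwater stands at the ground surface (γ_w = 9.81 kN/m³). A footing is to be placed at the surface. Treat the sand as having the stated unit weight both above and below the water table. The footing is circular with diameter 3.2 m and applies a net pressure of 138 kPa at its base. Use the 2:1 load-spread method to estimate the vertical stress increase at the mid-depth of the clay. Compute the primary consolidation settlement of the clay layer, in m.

S_c ≈ 0.0522 m

Mid-depth of clay below the ground surface: z = 2.9 + 3.6/2 = 4.7 m.
Total vertical stress at mid-clay: σ_v = 20.5×2.9 + 17×1.8 = 90.05 kPa.
Pore pressure: u = 9.81×(4.7 − 0) = 46.107 kPa.
Initial effective stress: σ'_0 = σ_v − u = 90.05 − 46.107 = 43.943 kPa.
Stress increase at mid-clay by the 2:1 spreading method:
Δσ ≈ qD²/(D+z)² = 138×3.2²/(3.2+4.7)² = 22.643 kPa
Final effective stress: σ'_f = 43.943 + 22.643 = 66.586 kPa.
σ'_f = 66.586 > σ'_p = 49.6 kPa, so the stress path crosses the preconsolidation pressure — recompression up to σ'_p, then virgin compression beyond:
S_c = H/(1+e₀)·[C_r·log₁₀(σ'_p/σ'_0) + C_c·log₁₀(σ'_f/σ'_p)]
    = 3.6/2.23 × [0.08×log₁₀(49.6/43.943) + 0.22×log₁₀(66.586/49.6)]
    = 1.6143 × [0.0042074 + 0.028138] = 0.05222 m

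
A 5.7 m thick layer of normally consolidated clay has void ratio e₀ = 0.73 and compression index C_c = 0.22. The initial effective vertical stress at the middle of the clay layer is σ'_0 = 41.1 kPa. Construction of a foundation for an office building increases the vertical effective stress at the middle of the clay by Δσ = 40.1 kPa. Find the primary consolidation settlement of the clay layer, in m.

Final effective stress: σ'_f = σ'_0 + Δσ = 41.1 + 40.1 = 81.2 kPa.
Normally consolidated clay, so the full stress increment lies on the virgin compression line:
S_c = C_c·H/(1+e₀)·log₁₀(σ'_f/σ'_0) = 0.22×5.7/(1+0.73)×log₁₀(81.2/41.1)
    = 0.72486 × 0.29571 = 0.2143 m

S_c ≈ 0.214 m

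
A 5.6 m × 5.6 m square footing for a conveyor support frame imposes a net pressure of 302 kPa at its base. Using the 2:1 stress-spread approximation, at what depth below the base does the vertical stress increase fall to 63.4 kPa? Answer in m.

z ≈ 6.62 m

2:1 spreading — at depth z the loaded area has grown by z in each plan dimension:
qB²/(B+z)² = Δσ_z ⇒ z = B(√(q/Δσ_z) − 1) = 5.6×(√(302/63.4) − 1) = 6.622 m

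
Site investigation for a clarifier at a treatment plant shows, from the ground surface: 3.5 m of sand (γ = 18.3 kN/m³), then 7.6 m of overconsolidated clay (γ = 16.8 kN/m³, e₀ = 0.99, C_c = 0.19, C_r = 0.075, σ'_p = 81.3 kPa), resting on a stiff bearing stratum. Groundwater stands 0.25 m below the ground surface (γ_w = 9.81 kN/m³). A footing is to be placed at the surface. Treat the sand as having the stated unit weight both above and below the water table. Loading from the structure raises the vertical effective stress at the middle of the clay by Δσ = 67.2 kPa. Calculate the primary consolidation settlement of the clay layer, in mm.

Mid-depth of clay below the ground surface: z = 3.5 + 7.6/2 = 7.3 m.
Total vertical stress at mid-clay: σ_v = 18.3×3.5 + 16.8×3.8 = 127.89 kPa.
Pore pressure: u = 9.81×(7.3 − 0.25) = 69.16 kPa.
Initial effective stress: σ'_0 = σ_v − u = 127.89 − 69.16 = 58.73 kPa.
Final effective stress: σ'_f = 58.73 + 67.2 = 125.93 kPa.
σ'_f = 125.93 > σ'_p = 81.3 kPa, so the stress path crosses the preconsolidation pressure — recompression up to σ'_p, then virgin compression beyond:
S_c = H/(1+e₀)·[C_r·log₁₀(σ'_p/σ'_0) + C_c·log₁₀(σ'_f/σ'_p)]
    = 7.6/1.99 × [0.075×log₁₀(81.3/58.73) + 0.19×log₁₀(125.93/81.3)]
    = 3.8191 × [0.010592 + 0.036107] = 0.1783 m

S_c ≈ 178 mm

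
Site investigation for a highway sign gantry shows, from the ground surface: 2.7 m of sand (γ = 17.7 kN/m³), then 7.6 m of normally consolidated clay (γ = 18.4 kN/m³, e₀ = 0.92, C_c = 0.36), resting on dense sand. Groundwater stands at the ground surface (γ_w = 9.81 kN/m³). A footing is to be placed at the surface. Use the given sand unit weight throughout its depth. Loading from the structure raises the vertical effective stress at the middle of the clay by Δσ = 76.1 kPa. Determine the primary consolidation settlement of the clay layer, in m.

Mid-depth of clay below the ground surface: z = 2.7 + 7.6/2 = 6.5 m.
Total vertical stress at mid-clay: σ_v = 17.7×2.7 + 18.4×3.8 = 117.71 kPa.
Pore pressure: u = 9.81×(6.5 − 0) = 63.765 kPa.
Initial effective stress: σ'_0 = σ_v − u = 117.71 − 63.765 = 53.945 kPa.
Final effective stress: σ'_f = σ'_0 + Δσ = 53.945 + 76.1 = 130.04 kPa.
Normally consolidated clay, so the full stress increment lies on the virgin compression line:
S_c = C_c·H/(1+e₀)·log₁₀(σ'_f/σ'_0) = 0.36×7.6/(1+0.92)×log₁₀(130.04/53.945)
    = 1.425 × 0.38213 = 0.5445 m

S_c ≈ 0.545 m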